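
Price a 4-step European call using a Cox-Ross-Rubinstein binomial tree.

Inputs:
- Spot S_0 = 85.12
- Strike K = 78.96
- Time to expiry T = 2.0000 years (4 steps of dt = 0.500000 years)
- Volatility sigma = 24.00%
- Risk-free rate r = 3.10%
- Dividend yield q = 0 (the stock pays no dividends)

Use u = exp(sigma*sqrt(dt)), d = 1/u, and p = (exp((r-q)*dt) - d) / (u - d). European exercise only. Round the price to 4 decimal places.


dt = T/N = 0.500000
u = exp(sigma*sqrt(dt)) = 1.184956; d = 1/u = 0.843913
p = (exp((r-q)*dt) - d) / (u - d) = 0.503478
Discount per step: exp(-r*dt) = 0.984620
Stock lattice S(k, i) with i counting down-moves:
  k=0: S(0,0) = 85.1200
  k=1: S(1,0) = 100.8635; S(1,1) = 71.8339
  k=2: S(2,0) = 119.5188; S(2,1) = 85.1200; S(2,2) = 60.6216
  k=3: S(3,0) = 141.6245; S(3,1) = 100.8635; S(3,2) = 71.8339; S(3,3) = 51.1593
  k=4: S(4,0) = 167.8188; S(4,1) = 119.5188; S(4,2) = 85.1200; S(4,3) = 60.6216; S(4,4) = 43.1740
Terminal payoffs V(N, i) = max(S_T - K, 0):
  V(4,0) = 88.858751; V(4,1) = 40.558752; V(4,2) = 6.160000; V(4,3) = 0.000000; V(4,4) = 0.000000
Backward induction: V(k, i) = exp(-r*dt) * [p * V(k+1, i) + (1-p) * V(k+1, i+1)].
  V(3,0) = exp(-r*dt) * [p*88.858751 + (1-p)*40.558752] = 63.878904
  V(3,1) = exp(-r*dt) * [p*40.558752 + (1-p)*6.160000] = 23.117897
  V(3,2) = exp(-r*dt) * [p*6.160000 + (1-p)*0.000000] = 3.053723
  V(3,3) = exp(-r*dt) * [p*0.000000 + (1-p)*0.000000] = 0.000000
  V(2,0) = exp(-r*dt) * [p*63.878904 + (1-p)*23.117897] = 42.968961
  V(2,1) = exp(-r*dt) * [p*23.117897 + (1-p)*3.053723] = 12.953254
  V(2,2) = exp(-r*dt) * [p*3.053723 + (1-p)*0.000000] = 1.513835
  V(1,0) = exp(-r*dt) * [p*42.968961 + (1-p)*12.953254] = 27.633842
  V(1,1) = exp(-r*dt) * [p*12.953254 + (1-p)*1.513835] = 7.161464
  V(0,0) = exp(-r*dt) * [p*27.633842 + (1-p)*7.161464] = 17.200177

Answer: Price = V(0,0) = 17.2002


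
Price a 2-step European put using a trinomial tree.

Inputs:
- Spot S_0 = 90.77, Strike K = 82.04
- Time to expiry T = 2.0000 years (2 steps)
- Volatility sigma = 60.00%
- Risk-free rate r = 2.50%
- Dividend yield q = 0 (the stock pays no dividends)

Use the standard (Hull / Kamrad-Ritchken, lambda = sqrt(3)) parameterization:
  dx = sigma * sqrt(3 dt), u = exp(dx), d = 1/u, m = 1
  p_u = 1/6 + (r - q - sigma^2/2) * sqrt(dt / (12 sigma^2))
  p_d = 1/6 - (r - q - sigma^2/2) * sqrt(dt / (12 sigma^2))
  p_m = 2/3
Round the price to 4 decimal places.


Answer: Price = V(0,0) = 19.1906

Derivation:
dt = T/N = 1.000000; dx = sigma*sqrt(3*dt) = 1.039230
u = exp(dx) = 2.827041; d = 1/u = 0.353727
p_u = 0.092092, p_m = 0.666667, p_d = 0.241241
Discount per step: exp(-r*dt) = 0.975310
Stock lattice S(k, j) with j the centered position index:
  k=0: S(0,+0) = 90.7700
  k=1: S(1,-1) = 32.1078; S(1,+0) = 90.7700; S(1,+1) = 256.6105
  k=2: S(2,-2) = 11.3574; S(2,-1) = 32.1078; S(2,+0) = 90.7700; S(2,+1) = 256.6105; S(2,+2) = 725.4483
Terminal payoffs V(N, j) = max(K - S_T, 0):
  V(2,-2) = 70.682619; V(2,-1) = 49.932221; V(2,+0) = 0.000000; V(2,+1) = 0.000000; V(2,+2) = 0.000000
Backward induction: V(k, j) = exp(-r*dt) * [p_u * V(k+1, j+1) + p_m * V(k+1, j) + p_d * V(k+1, j-1)]
  V(1,-1) = exp(-r*dt) * [p_u*0.000000 + p_m*49.932221 + p_d*70.682619] = 49.096807
  V(1,+0) = exp(-r*dt) * [p_u*0.000000 + p_m*0.000000 + p_d*49.932221] = 11.748293
  V(1,+1) = exp(-r*dt) * [p_u*0.000000 + p_m*0.000000 + p_d*0.000000] = 0.000000
  V(0,+0) = exp(-r*dt) * [p_u*0.000000 + p_m*11.748293 + p_d*49.096807] = 19.190551


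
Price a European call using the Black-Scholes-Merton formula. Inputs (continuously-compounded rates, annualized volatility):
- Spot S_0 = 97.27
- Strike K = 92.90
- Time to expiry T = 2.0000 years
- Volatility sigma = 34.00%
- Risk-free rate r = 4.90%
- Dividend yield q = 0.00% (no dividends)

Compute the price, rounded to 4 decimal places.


d1 = (ln(S/K) + (r - q + 0.5*sigma^2) * T) / (sigma * sqrt(T)) = 0.53982813
d2 = d1 - sigma * sqrt(T) = 0.05899552
exp(-rT) = 0.90664890; exp(-qT) = 1.00000000
C = S_0 * exp(-qT) * N(d1) - K * exp(-rT) * N(d2)
N(d1) = 0.70534222; N(d2) = 0.52352216
C = 97.2700 * 1.00000000 * 0.70534222 - 92.9000 * 0.90664890 * 0.52352216 = 24.5136

Answer: Price = 24.5136


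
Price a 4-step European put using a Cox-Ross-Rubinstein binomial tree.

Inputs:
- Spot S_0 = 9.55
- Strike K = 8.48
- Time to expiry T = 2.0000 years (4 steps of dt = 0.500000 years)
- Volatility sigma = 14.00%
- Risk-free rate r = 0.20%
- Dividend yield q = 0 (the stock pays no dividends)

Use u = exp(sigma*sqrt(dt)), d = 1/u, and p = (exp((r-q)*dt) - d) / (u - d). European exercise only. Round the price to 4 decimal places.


dt = T/N = 0.500000
u = exp(sigma*sqrt(dt)) = 1.104061; d = 1/u = 0.905747
p = (exp((r-q)*dt) - d) / (u - d) = 0.480316
Discount per step: exp(-r*dt) = 0.999000
Stock lattice S(k, i) with i counting down-moves:
  k=0: S(0,0) = 9.5500
  k=1: S(1,0) = 10.5438; S(1,1) = 8.6499
  k=2: S(2,0) = 11.6410; S(2,1) = 9.5500; S(2,2) = 7.8346
  k=3: S(3,0) = 12.8523; S(3,1) = 10.5438; S(3,2) = 8.6499; S(3,3) = 7.0962
  k=4: S(4,0) = 14.1898; S(4,1) = 11.6410; S(4,2) = 9.5500; S(4,3) = 7.8346; S(4,4) = 6.4273
Terminal payoffs V(N, i) = max(K - S_T, 0):
  V(4,0) = 0.000000; V(4,1) = 0.000000; V(4,2) = 0.000000; V(4,3) = 0.645389; V(4,4) = 2.052656
Backward induction: V(k, i) = exp(-r*dt) * [p * V(k+1, i) + (1-p) * V(k+1, i+1)].
  V(3,0) = exp(-r*dt) * [p*0.000000 + (1-p)*0.000000] = 0.000000
  V(3,1) = exp(-r*dt) * [p*0.000000 + (1-p)*0.000000] = 0.000000
  V(3,2) = exp(-r*dt) * [p*0.000000 + (1-p)*0.645389] = 0.335063
  V(3,3) = exp(-r*dt) * [p*0.645389 + (1-p)*2.052656] = 1.375346
  V(2,0) = exp(-r*dt) * [p*0.000000 + (1-p)*0.000000] = 0.000000
  V(2,1) = exp(-r*dt) * [p*0.000000 + (1-p)*0.335063] = 0.173952
  V(2,2) = exp(-r*dt) * [p*0.335063 + (1-p)*1.375346] = 0.874806
  V(1,0) = exp(-r*dt) * [p*0.000000 + (1-p)*0.173952] = 0.090310
  V(1,1) = exp(-r*dt) * [p*0.173952 + (1-p)*0.874806] = 0.537636
  V(0,0) = exp(-r*dt) * [p*0.090310 + (1-p)*0.537636] = 0.322456

Answer: Price = V(0,0) = 0.3225


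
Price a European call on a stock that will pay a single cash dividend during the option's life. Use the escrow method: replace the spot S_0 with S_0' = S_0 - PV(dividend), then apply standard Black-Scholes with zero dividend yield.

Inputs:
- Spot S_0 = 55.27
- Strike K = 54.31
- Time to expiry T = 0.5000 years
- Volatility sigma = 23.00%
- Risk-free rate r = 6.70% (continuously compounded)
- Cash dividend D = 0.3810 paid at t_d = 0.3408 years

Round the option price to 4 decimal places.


Answer: Price = 4.7971

Derivation:
PV(D) = D * exp(-r * t_d) = 0.3810 * 0.97742511 = 0.37239897
S_0' = S_0 - PV(D) = 55.2700 - 0.37239897 = 54.89760103
d1 = (ln(S_0'/K) + (r + sigma^2/2)*T) / (sigma*sqrt(T)) = 0.35346902
d2 = d1 - sigma*sqrt(T) = 0.19083446
exp(-rT) = 0.96705491
N(d1) = 0.63813157; N(d2) = 0.57567236
C = S_0' * N(d1) - K * exp(-rT) * N(d2) = 54.89760103 * 0.63813157 - 54.3100 * 0.96705491 * 0.57567236 = 4.7971


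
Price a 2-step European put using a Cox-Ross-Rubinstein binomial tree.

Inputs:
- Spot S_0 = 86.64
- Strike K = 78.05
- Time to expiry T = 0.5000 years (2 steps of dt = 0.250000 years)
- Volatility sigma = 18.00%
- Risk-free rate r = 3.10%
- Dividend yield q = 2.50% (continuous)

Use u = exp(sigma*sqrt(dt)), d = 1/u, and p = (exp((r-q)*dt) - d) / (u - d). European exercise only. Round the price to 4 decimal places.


Answer: Price = V(0,0) = 1.4790

Derivation:
dt = T/N = 0.250000
u = exp(sigma*sqrt(dt)) = 1.094174; d = 1/u = 0.913931
p = (exp((r-q)*dt) - d) / (u - d) = 0.485844
Discount per step: exp(-r*dt) = 0.992280
Stock lattice S(k, i) with i counting down-moves:
  k=0: S(0,0) = 86.6400
  k=1: S(1,0) = 94.7993; S(1,1) = 79.1830
  k=2: S(2,0) = 103.7269; S(2,1) = 86.6400; S(2,2) = 72.3678
Terminal payoffs V(N, i) = max(K - S_T, 0):
  V(2,0) = 0.000000; V(2,1) = 0.000000; V(2,2) = 5.682189
Backward induction: V(k, i) = exp(-r*dt) * [p * V(k+1, i) + (1-p) * V(k+1, i+1)].
  V(1,0) = exp(-r*dt) * [p*0.000000 + (1-p)*0.000000] = 0.000000
  V(1,1) = exp(-r*dt) * [p*0.000000 + (1-p)*5.682189] = 2.898980
  V(0,0) = exp(-r*dt) * [p*0.000000 + (1-p)*2.898980] = 1.479022


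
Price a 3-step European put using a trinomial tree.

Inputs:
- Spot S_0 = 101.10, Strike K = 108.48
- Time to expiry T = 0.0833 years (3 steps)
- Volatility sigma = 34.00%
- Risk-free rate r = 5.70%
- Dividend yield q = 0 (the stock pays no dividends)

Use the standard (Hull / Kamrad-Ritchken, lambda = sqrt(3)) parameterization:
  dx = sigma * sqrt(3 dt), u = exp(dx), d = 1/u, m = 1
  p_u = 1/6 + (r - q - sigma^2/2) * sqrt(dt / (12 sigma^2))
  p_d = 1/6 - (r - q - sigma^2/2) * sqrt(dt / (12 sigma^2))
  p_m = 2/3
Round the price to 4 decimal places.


Answer: Price = V(0,0) = 8.5092

Derivation:
dt = T/N = 0.027767; dx = sigma*sqrt(3*dt) = 0.098130
u = exp(dx) = 1.103106; d = 1/u = 0.906531
p_u = 0.166553, p_m = 0.666667, p_d = 0.166780
Discount per step: exp(-r*dt) = 0.998419
Stock lattice S(k, j) with j the centered position index:
  k=0: S(0,+0) = 101.1000
  k=1: S(1,-1) = 91.6503; S(1,+0) = 101.1000; S(1,+1) = 111.5240
  k=2: S(2,-2) = 83.0838; S(2,-1) = 91.6503; S(2,+0) = 101.1000; S(2,+1) = 111.5240; S(2,+2) = 123.0228
  k=3: S(3,-3) = 75.3181; S(3,-2) = 83.0838; S(3,-1) = 91.6503; S(3,+0) = 101.1000; S(3,+1) = 111.5240; S(3,+2) = 123.0228; S(3,+3) = 135.7072
Terminal payoffs V(N, j) = max(K - S_T, 0):
  V(3,-3) = 33.161907; V(3,-2) = 25.396153; V(3,-1) = 16.829703; V(3,+0) = 7.380000; V(3,+1) = 0.000000; V(3,+2) = 0.000000; V(3,+3) = 0.000000
Backward induction: V(k, j) = exp(-r*dt) * [p_u * V(k+1, j+1) + p_m * V(k+1, j) + p_d * V(k+1, j-1)]
  V(2,-2) = exp(-r*dt) * [p_u*16.829703 + p_m*25.396153 + p_d*33.161907] = 25.224598
  V(2,-1) = exp(-r*dt) * [p_u*7.380000 + p_m*16.829703 + p_d*25.396153] = 16.658148
  V(2,+0) = exp(-r*dt) * [p_u*0.000000 + p_m*7.380000 + p_d*16.829703] = 7.714636
  V(2,+1) = exp(-r*dt) * [p_u*0.000000 + p_m*0.000000 + p_d*7.380000] = 1.228889
  V(2,+2) = exp(-r*dt) * [p_u*0.000000 + p_m*0.000000 + p_d*0.000000] = 0.000000
  V(1,-1) = exp(-r*dt) * [p_u*7.714636 + p_m*16.658148 + p_d*25.224598] = 16.571038
  V(1,+0) = exp(-r*dt) * [p_u*1.228889 + p_m*7.714636 + p_d*16.658148] = 8.113159
  V(1,+1) = exp(-r*dt) * [p_u*0.000000 + p_m*1.228889 + p_d*7.714636] = 2.102575
  V(0,+0) = exp(-r*dt) * [p_u*2.102575 + p_m*8.113159 + p_d*16.571038] = 8.509201


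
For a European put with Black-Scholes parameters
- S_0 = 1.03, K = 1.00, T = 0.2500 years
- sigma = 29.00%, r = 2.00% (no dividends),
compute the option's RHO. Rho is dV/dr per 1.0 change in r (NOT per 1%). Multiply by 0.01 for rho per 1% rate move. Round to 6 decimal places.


d1 = 0.3108365672; d2 = 0.1658365672
phi(d1) = 0.3801276282; exp(-qT) = 1.0000000000; exp(-rT) = 0.9950124792
N(-d2) = 0.4341427840
Rho = -K*T*exp(-rT)*N(-d2) = -1.0000 * 0.2500 * 0.9950124792 * 0.4341427840 = -0.107994

Answer: Rho = -0.107994


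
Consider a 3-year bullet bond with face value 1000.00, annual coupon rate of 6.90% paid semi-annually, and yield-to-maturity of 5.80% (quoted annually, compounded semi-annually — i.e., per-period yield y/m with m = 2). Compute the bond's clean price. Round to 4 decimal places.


Answer: Price = 1029.8936

Derivation:
Coupon per period c = face * coupon_rate / m = 34.500000
Periods per year m = 2; per-period yield y/m = 0.029000
Number of cashflows N = 6
Cashflows (t years, CF_t, discount factor 1/(1+y/m)^(m*t), PV):
  t = 0.5000: CF_t = 34.500000, DF = 0.971817, PV = 33.527697
  t = 1.0000: CF_t = 34.500000, DF = 0.944429, PV = 32.582796
  t = 1.5000: CF_t = 34.500000, DF = 0.917812, PV = 31.664525
  t = 2.0000: CF_t = 34.500000, DF = 0.891946, PV = 30.772133
  t = 2.5000: CF_t = 34.500000, DF = 0.866808, PV = 29.904891
  t = 3.0000: CF_t = 1034.500000, DF = 0.842379, PV = 871.441517
Price P = sum_t PV_t = 1029.893557


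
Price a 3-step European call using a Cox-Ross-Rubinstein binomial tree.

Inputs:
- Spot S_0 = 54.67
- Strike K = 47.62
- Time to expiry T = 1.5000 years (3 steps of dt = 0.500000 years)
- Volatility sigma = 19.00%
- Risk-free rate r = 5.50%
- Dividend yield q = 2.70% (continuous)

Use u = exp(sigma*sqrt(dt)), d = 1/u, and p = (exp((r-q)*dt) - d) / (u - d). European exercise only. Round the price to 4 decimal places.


dt = T/N = 0.500000
u = exp(sigma*sqrt(dt)) = 1.143793; d = 1/u = 0.874284
p = (exp((r-q)*dt) - d) / (u - d) = 0.518774
Discount per step: exp(-r*dt) = 0.972875
Stock lattice S(k, i) with i counting down-moves:
  k=0: S(0,0) = 54.6700
  k=1: S(1,0) = 62.5312; S(1,1) = 47.7971
  k=2: S(2,0) = 71.5228; S(2,1) = 54.6700; S(2,2) = 41.7882
  k=3: S(3,0) = 81.8073; S(3,1) = 62.5312; S(3,2) = 47.7971; S(3,3) = 36.5348
Terminal payoffs V(N, i) = max(S_T - K, 0):
  V(3,0) = 34.187259; V(3,1) = 14.911186; V(3,2) = 0.177093; V(3,3) = 0.000000
Backward induction: V(k, i) = exp(-r*dt) * [p * V(k+1, i) + (1-p) * V(k+1, i+1)].
  V(2,0) = exp(-r*dt) * [p*34.187259 + (1-p)*14.911186] = 24.235396
  V(2,1) = exp(-r*dt) * [p*14.911186 + (1-p)*0.177093] = 7.608622
  V(2,2) = exp(-r*dt) * [p*0.177093 + (1-p)*0.000000] = 0.089379
  V(1,0) = exp(-r*dt) * [p*24.235396 + (1-p)*7.608622] = 15.793810
  V(1,1) = exp(-r*dt) * [p*7.608622 + (1-p)*0.089379] = 3.881935
  V(0,0) = exp(-r*dt) * [p*15.793810 + (1-p)*3.881935] = 9.788589

Answer: Price = V(0,0) = 9.7886


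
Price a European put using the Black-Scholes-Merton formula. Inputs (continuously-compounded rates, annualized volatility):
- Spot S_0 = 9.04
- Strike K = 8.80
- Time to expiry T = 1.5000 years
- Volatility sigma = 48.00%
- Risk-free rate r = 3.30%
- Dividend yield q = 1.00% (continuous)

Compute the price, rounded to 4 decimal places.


Answer: Price = 1.7429

Derivation:
d1 = (ln(S/K) + (r - q + 0.5*sigma^2) * T) / (sigma * sqrt(T)) = 0.39839497
d2 = d1 - sigma * sqrt(T) = -0.18948257
exp(-rT) = 0.95170516; exp(-qT) = 0.98511194
P = K * exp(-rT) * N(-d2) - S_0 * exp(-qT) * N(-d1)
N(-d1) = 0.34516953; N(-d2) = 0.57514269
P = 8.8000 * 0.95170516 * 0.57514269 - 9.0400 * 0.98511194 * 0.34516953 = 1.7429


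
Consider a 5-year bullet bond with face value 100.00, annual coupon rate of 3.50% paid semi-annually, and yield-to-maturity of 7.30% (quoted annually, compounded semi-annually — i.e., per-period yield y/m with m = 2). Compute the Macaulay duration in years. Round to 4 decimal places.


Coupon per period c = face * coupon_rate / m = 1.750000
Periods per year m = 2; per-period yield y/m = 0.036500
Number of cashflows N = 10
Cashflows (t years, CF_t, discount factor 1/(1+y/m)^(m*t), PV):
  t = 0.5000: CF_t = 1.750000, DF = 0.964785, PV = 1.688374
  t = 1.0000: CF_t = 1.750000, DF = 0.930811, PV = 1.628919
  t = 1.5000: CF_t = 1.750000, DF = 0.898033, PV = 1.571557
  t = 2.0000: CF_t = 1.750000, DF = 0.866409, PV = 1.516215
  t = 2.5000: CF_t = 1.750000, DF = 0.835898, PV = 1.462822
  t = 3.0000: CF_t = 1.750000, DF = 0.806462, PV = 1.411309
  t = 3.5000: CF_t = 1.750000, DF = 0.778063, PV = 1.361611
  t = 4.0000: CF_t = 1.750000, DF = 0.750664, PV = 1.313662
  t = 4.5000: CF_t = 1.750000, DF = 0.724230, PV = 1.267402
  t = 5.0000: CF_t = 101.750000, DF = 0.698726, PV = 71.095376
Price P = sum_t PV_t = 84.317246
Macaulay numerator sum_t t * PV_t:
  t * PV_t at t = 0.5000: 0.844187
  t * PV_t at t = 1.0000: 1.628919
  t * PV_t at t = 1.5000: 2.357335
  t * PV_t at t = 2.0000: 3.032430
  t * PV_t at t = 2.5000: 3.657055
  t * PV_t at t = 3.0000: 4.233928
  t * PV_t at t = 3.5000: 4.765637
  t * PV_t at t = 4.0000: 5.254648
  t * PV_t at t = 4.5000: 5.703308
  t * PV_t at t = 5.0000: 355.476879
Macaulay duration D = (sum_t t * PV_t) / P = 386.954326 / 84.317246 = 4.589267

Answer: Macaulay duration = 4.5893 years


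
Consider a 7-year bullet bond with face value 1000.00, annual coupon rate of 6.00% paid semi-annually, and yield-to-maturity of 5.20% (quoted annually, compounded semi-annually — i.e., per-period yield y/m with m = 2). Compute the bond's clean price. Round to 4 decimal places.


Answer: Price = 1046.4414

Derivation:
Coupon per period c = face * coupon_rate / m = 30.000000
Periods per year m = 2; per-period yield y/m = 0.026000
Number of cashflows N = 14
Cashflows (t years, CF_t, discount factor 1/(1+y/m)^(m*t), PV):
  t = 0.5000: CF_t = 30.000000, DF = 0.974659, PV = 29.239766
  t = 1.0000: CF_t = 30.000000, DF = 0.949960, PV = 28.498797
  t = 1.5000: CF_t = 30.000000, DF = 0.925887, PV = 27.776606
  t = 2.0000: CF_t = 30.000000, DF = 0.902424, PV = 27.072715
  t = 2.5000: CF_t = 30.000000, DF = 0.879555, PV = 26.386662
  t = 3.0000: CF_t = 30.000000, DF = 0.857266, PV = 25.717994
  t = 3.5000: CF_t = 30.000000, DF = 0.835542, PV = 25.066271
  t = 4.0000: CF_t = 30.000000, DF = 0.814369, PV = 24.431063
  t = 4.5000: CF_t = 30.000000, DF = 0.793732, PV = 23.811953
  t = 5.0000: CF_t = 30.000000, DF = 0.773618, PV = 23.208531
  t = 5.5000: CF_t = 30.000000, DF = 0.754013, PV = 22.620400
  t = 6.0000: CF_t = 30.000000, DF = 0.734906, PV = 22.047174
  t = 6.5000: CF_t = 30.000000, DF = 0.716282, PV = 21.488473
  t = 7.0000: CF_t = 1030.000000, DF = 0.698131, PV = 719.074973
Price P = sum_t PV_t = 1046.441378


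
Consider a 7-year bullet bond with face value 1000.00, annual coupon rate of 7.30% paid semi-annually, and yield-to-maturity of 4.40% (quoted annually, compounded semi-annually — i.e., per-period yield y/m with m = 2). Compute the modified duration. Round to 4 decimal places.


Coupon per period c = face * coupon_rate / m = 36.500000
Periods per year m = 2; per-period yield y/m = 0.022000
Number of cashflows N = 14
Cashflows (t years, CF_t, discount factor 1/(1+y/m)^(m*t), PV):
  t = 0.5000: CF_t = 36.500000, DF = 0.978474, PV = 35.714286
  t = 1.0000: CF_t = 36.500000, DF = 0.957411, PV = 34.945485
  t = 1.5000: CF_t = 36.500000, DF = 0.936801, PV = 34.193234
  t = 2.0000: CF_t = 36.500000, DF = 0.916635, PV = 33.457176
  t = 2.5000: CF_t = 36.500000, DF = 0.896903, PV = 32.736963
  t = 3.0000: CF_t = 36.500000, DF = 0.877596, PV = 32.032253
  t = 3.5000: CF_t = 36.500000, DF = 0.858704, PV = 31.342714
  t = 4.0000: CF_t = 36.500000, DF = 0.840220, PV = 30.668017
  t = 4.5000: CF_t = 36.500000, DF = 0.822133, PV = 30.007845
  t = 5.0000: CF_t = 36.500000, DF = 0.804435, PV = 29.361883
  t = 5.5000: CF_t = 36.500000, DF = 0.787119, PV = 28.729827
  t = 6.0000: CF_t = 36.500000, DF = 0.770175, PV = 28.111377
  t = 6.5000: CF_t = 36.500000, DF = 0.753596, PV = 27.506239
  t = 7.0000: CF_t = 1036.500000, DF = 0.737373, PV = 764.287515
Price P = sum_t PV_t = 1173.094813
First compute Macaulay numerator sum_t t * PV_t:
  t * PV_t at t = 0.5000: 17.857143
  t * PV_t at t = 1.0000: 34.945485
  t * PV_t at t = 1.5000: 51.289851
  t * PV_t at t = 2.0000: 66.914352
  t * PV_t at t = 2.5000: 81.842407
  t * PV_t at t = 3.0000: 96.096760
  t * PV_t at t = 3.5000: 109.699498
  t * PV_t at t = 4.0000: 122.672069
  t * PV_t at t = 4.5000: 135.035301
  t * PV_t at t = 5.0000: 146.809416
  t * PV_t at t = 5.5000: 158.014048
  t * PV_t at t = 6.0000: 168.668260
  t * PV_t at t = 6.5000: 178.790556
  t * PV_t at t = 7.0000: 5350.012605
Macaulay duration D = 6718.647751 / 1173.094813 = 5.727285
Modified duration = D / (1 + y/m) = 5.727285 / (1 + 0.022000) = 5.603997

Answer: Modified duration = 5.6040


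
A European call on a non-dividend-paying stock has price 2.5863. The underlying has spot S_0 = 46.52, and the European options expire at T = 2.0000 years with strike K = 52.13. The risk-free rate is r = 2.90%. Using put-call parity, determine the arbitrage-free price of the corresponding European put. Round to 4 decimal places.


Answer: Put price = 5.2588

Derivation:
Put-call parity: C - P = S_0 * exp(-qT) - K * exp(-rT).
S_0 * exp(-qT) = 46.5200 * 1.00000000 = 46.52000000
K * exp(-rT) = 52.1300 * 0.94364995 = 49.19247176
P = C - S*exp(-qT) + K*exp(-rT)
P = 2.5863 - 46.52000000 + 49.19247176 = 5.2588


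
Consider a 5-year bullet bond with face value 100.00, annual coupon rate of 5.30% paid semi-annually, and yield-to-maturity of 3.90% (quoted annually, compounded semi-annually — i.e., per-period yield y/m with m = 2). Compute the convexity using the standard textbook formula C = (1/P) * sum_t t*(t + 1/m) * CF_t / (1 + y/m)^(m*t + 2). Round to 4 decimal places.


Answer: Convexity = 22.7914

Derivation:
Coupon per period c = face * coupon_rate / m = 2.650000
Periods per year m = 2; per-period yield y/m = 0.019500
Number of cashflows N = 10
Cashflows (t years, CF_t, discount factor 1/(1+y/m)^(m*t), PV):
  t = 0.5000: CF_t = 2.650000, DF = 0.980873, PV = 2.599313
  t = 1.0000: CF_t = 2.650000, DF = 0.962112, PV = 2.549596
  t = 1.5000: CF_t = 2.650000, DF = 0.943709, PV = 2.500830
  t = 2.0000: CF_t = 2.650000, DF = 0.925659, PV = 2.452997
  t = 2.5000: CF_t = 2.650000, DF = 0.907954, PV = 2.406078
  t = 3.0000: CF_t = 2.650000, DF = 0.890588, PV = 2.360057
  t = 3.5000: CF_t = 2.650000, DF = 0.873553, PV = 2.314916
  t = 4.0000: CF_t = 2.650000, DF = 0.856845, PV = 2.270639
  t = 4.5000: CF_t = 2.650000, DF = 0.840456, PV = 2.227208
  t = 5.0000: CF_t = 102.650000, DF = 0.824380, PV = 84.622656
Price P = sum_t PV_t = 106.304291
Convexity numerator sum_t t*(t + 1/m) * CF_t / (1+y/m)^(m*t + 2):
  t = 0.5000: term = 1.250415
  t = 1.0000: term = 3.679495
  t = 1.5000: term = 7.218234
  t = 2.0000: term = 11.800285
  t = 2.5000: term = 17.361871
  t = 3.0000: term = 23.841706
  t = 3.5000: term = 31.180914
  t = 4.0000: term = 39.322949
  t = 4.5000: term = 48.213522
  t = 5.0000: term = 2238.952532
Convexity = (1/P) * sum = 2422.821923 / 106.304291 = 22.791384


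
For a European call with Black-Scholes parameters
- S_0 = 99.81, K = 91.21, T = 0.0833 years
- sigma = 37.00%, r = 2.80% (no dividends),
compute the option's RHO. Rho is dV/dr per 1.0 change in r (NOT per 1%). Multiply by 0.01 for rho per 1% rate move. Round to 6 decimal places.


d1 = 0.9189957963; d2 = 0.8122073606
phi(d1) = 0.2615276748; exp(-qT) = 1.0000000000; exp(-rT) = 0.9976703179
N(d2) = 0.7916636717
Rho = K*T*exp(-rT)*N(d2) = 91.2100 * 0.0833 * 0.9976703179 * 0.7916636717 = 6.000884

Answer: Rho = 6.000884


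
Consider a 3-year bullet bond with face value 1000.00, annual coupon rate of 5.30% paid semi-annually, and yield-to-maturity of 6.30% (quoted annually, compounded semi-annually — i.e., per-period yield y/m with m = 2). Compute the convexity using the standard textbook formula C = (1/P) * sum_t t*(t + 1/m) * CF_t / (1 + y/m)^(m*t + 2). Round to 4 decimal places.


Coupon per period c = face * coupon_rate / m = 26.500000
Periods per year m = 2; per-period yield y/m = 0.031500
Number of cashflows N = 6
Cashflows (t years, CF_t, discount factor 1/(1+y/m)^(m*t), PV):
  t = 0.5000: CF_t = 26.500000, DF = 0.969462, PV = 25.690742
  t = 1.0000: CF_t = 26.500000, DF = 0.939856, PV = 24.906196
  t = 1.5000: CF_t = 26.500000, DF = 0.911155, PV = 24.145610
  t = 2.0000: CF_t = 26.500000, DF = 0.883330, PV = 23.408250
  t = 2.5000: CF_t = 26.500000, DF = 0.856355, PV = 22.693408
  t = 3.0000: CF_t = 1026.500000, DF = 0.830204, PV = 852.203983
Price P = sum_t PV_t = 973.048189
Convexity numerator sum_t t*(t + 1/m) * CF_t / (1+y/m)^(m*t + 2):
  t = 0.5000: term = 12.072805
  t = 1.0000: term = 35.112375
  t = 1.5000: term = 68.080223
  t = 2.0000: term = 110.001975
  t = 2.5000: term = 159.964094
  t = 3.0000: term = 8409.968988
Convexity = (1/P) * sum = 8795.200459 / 973.048189 = 9.038813

Answer: Convexity = 9.0388


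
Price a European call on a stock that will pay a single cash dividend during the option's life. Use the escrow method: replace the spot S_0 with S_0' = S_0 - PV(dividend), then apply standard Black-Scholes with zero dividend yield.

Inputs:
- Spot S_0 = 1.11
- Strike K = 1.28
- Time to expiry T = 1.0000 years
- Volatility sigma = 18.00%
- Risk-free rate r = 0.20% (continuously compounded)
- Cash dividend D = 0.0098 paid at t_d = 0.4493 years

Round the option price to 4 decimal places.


Answer: Price = 0.0243

Derivation:
PV(D) = D * exp(-r * t_d) = 0.0098 * 0.99910180 = 0.00979120
S_0' = S_0 - PV(D) = 1.1100 - 0.00979120 = 1.10020880
d1 = (ln(S_0'/K) + (r + sigma^2/2)*T) / (sigma*sqrt(T)) = -0.73977831
d2 = d1 - sigma*sqrt(T) = -0.91977831
exp(-rT) = 0.99800200
N(d1) = 0.22971726; N(d2) = 0.17884431
C = S_0' * N(d1) - K * exp(-rT) * N(d2) = 1.10020880 * 0.22971726 - 1.2800 * 0.99800200 * 0.17884431 = 0.0243


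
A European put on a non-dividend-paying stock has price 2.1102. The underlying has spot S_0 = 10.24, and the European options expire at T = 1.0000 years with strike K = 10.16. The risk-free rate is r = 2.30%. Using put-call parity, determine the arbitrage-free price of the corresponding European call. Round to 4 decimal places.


Put-call parity: C - P = S_0 * exp(-qT) - K * exp(-rT).
S_0 * exp(-qT) = 10.2400 * 1.00000000 = 10.24000000
K * exp(-rT) = 10.1600 * 0.97726248 = 9.92898684
C = P + S*exp(-qT) - K*exp(-rT)
C = 2.1102 + 10.24000000 - 9.92898684 = 2.4212

Answer: Call price = 2.4212


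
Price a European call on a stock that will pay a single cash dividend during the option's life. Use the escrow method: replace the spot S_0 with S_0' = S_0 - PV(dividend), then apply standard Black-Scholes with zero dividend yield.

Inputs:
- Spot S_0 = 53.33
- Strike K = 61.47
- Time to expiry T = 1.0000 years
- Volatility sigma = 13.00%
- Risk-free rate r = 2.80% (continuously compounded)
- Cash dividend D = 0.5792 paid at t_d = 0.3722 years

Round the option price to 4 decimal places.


PV(D) = D * exp(-r * t_d) = 0.5792 * 0.98963252 = 0.57319515
S_0' = S_0 - PV(D) = 53.3300 - 0.57319515 = 52.75680485
d1 = (ln(S_0'/K) + (r + sigma^2/2)*T) / (sigma*sqrt(T)) = -0.89543450
d2 = d1 - sigma*sqrt(T) = -1.02543450
exp(-rT) = 0.97238837
N(d1) = 0.18527743; N(d2) = 0.15257911
C = S_0' * N(d1) - K * exp(-rT) * N(d2) = 52.75680485 * 0.18527743 - 61.4700 * 0.97238837 * 0.15257911 = 0.6546

Answer: Price = 0.6546


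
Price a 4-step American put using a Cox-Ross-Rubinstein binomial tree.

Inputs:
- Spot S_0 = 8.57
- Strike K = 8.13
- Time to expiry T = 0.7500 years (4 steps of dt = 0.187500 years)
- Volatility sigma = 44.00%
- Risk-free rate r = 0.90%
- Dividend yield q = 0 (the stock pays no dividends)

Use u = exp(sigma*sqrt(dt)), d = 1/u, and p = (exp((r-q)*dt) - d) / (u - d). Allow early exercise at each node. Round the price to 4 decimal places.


Answer: Price = V(0,0) = 1.0207

Derivation:
dt = T/N = 0.187500
u = exp(sigma*sqrt(dt)) = 1.209885; d = 1/u = 0.826525
p = (exp((r-q)*dt) - d) / (u - d) = 0.456918
Discount per step: exp(-r*dt) = 0.998314
Stock lattice S(k, i) with i counting down-moves:
  k=0: S(0,0) = 8.5700
  k=1: S(1,0) = 10.3687; S(1,1) = 7.0833
  k=2: S(2,0) = 12.5450; S(2,1) = 8.5700; S(2,2) = 5.8545
  k=3: S(3,0) = 15.1780; S(3,1) = 10.3687; S(3,2) = 7.0833; S(3,3) = 4.8389
  k=4: S(4,0) = 18.3636; S(4,1) = 12.5450; S(4,2) = 8.5700; S(4,3) = 5.8545; S(4,4) = 3.9995
Terminal payoffs V(N, i) = max(K - S_T, 0):
  V(4,0) = 0.000000; V(4,1) = 0.000000; V(4,2) = 0.000000; V(4,3) = 2.275465; V(4,4) = 4.130516
Backward induction: V(k, i) = exp(-r*dt) * [p * V(k+1, i) + (1-p) * V(k+1, i+1)]; then take max(V_cont, immediate exercise) for American.
  V(3,0) = exp(-r*dt) * [p*0.000000 + (1-p)*0.000000] = 0.000000; exercise = 0.000000; V(3,0) = max -> 0.000000
  V(3,1) = exp(-r*dt) * [p*0.000000 + (1-p)*0.000000] = 0.000000; exercise = 0.000000; V(3,1) = max -> 0.000000
  V(3,2) = exp(-r*dt) * [p*0.000000 + (1-p)*2.275465] = 1.233681; exercise = 1.046684; V(3,2) = max -> 1.233681
  V(3,3) = exp(-r*dt) * [p*2.275465 + (1-p)*4.130516] = 3.277375; exercise = 3.291083; V(3,3) = max -> 3.291083
  V(2,0) = exp(-r*dt) * [p*0.000000 + (1-p)*0.000000] = 0.000000; exercise = 0.000000; V(2,0) = max -> 0.000000
  V(2,1) = exp(-r*dt) * [p*0.000000 + (1-p)*1.233681] = 0.668861; exercise = 0.000000; V(2,1) = max -> 0.668861
  V(2,2) = exp(-r*dt) * [p*1.233681 + (1-p)*3.291083] = 2.347056; exercise = 2.275465; V(2,2) = max -> 2.347056
  V(1,0) = exp(-r*dt) * [p*0.000000 + (1-p)*0.668861] = 0.362634; exercise = 0.000000; V(1,0) = max -> 0.362634
  V(1,1) = exp(-r*dt) * [p*0.668861 + (1-p)*2.347056] = 1.577594; exercise = 1.046684; V(1,1) = max -> 1.577594
  V(0,0) = exp(-r*dt) * [p*0.362634 + (1-p)*1.577594] = 1.020733; exercise = 0.000000; V(0,0) = max -> 1.020733


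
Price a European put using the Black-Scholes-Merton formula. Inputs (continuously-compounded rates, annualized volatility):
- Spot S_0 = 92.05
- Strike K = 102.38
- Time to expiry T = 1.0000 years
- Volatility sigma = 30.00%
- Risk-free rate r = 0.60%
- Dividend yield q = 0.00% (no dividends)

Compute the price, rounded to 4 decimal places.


Answer: Price = 17.0489

Derivation:
d1 = (ln(S/K) + (r - q + 0.5*sigma^2) * T) / (sigma * sqrt(T)) = -0.18453158
d2 = d1 - sigma * sqrt(T) = -0.48453158
exp(-rT) = 0.99401796; exp(-qT) = 1.00000000
P = K * exp(-rT) * N(-d2) - S_0 * exp(-qT) * N(-d1)
N(-d1) = 0.57320177; N(-d2) = 0.68599567
P = 102.3800 * 0.99401796 * 0.68599567 - 92.0500 * 1.00000000 * 0.57320177 = 17.0489


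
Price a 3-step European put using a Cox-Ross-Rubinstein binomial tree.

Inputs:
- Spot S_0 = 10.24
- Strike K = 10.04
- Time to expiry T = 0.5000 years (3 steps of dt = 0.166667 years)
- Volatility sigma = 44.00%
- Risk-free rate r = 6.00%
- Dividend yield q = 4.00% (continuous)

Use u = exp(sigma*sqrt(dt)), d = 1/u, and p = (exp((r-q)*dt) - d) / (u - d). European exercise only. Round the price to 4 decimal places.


Answer: Price = V(0,0) = 1.1815

Derivation:
dt = T/N = 0.166667
u = exp(sigma*sqrt(dt)) = 1.196774; d = 1/u = 0.835580
p = (exp((r-q)*dt) - d) / (u - d) = 0.464457
Discount per step: exp(-r*dt) = 0.990050
Stock lattice S(k, i) with i counting down-moves:
  k=0: S(0,0) = 10.2400
  k=1: S(1,0) = 12.2550; S(1,1) = 8.5563
  k=2: S(2,0) = 14.6664; S(2,1) = 10.2400; S(2,2) = 7.1495
  k=3: S(3,0) = 17.5524; S(3,1) = 12.2550; S(3,2) = 8.5563; S(3,3) = 5.9740
Terminal payoffs V(N, i) = max(K - S_T, 0):
  V(3,0) = 0.000000; V(3,1) = 0.000000; V(3,2) = 1.483661; V(3,3) = 4.066017
Backward induction: V(k, i) = exp(-r*dt) * [p * V(k+1, i) + (1-p) * V(k+1, i+1)].
  V(2,0) = exp(-r*dt) * [p*0.000000 + (1-p)*0.000000] = 0.000000
  V(2,1) = exp(-r*dt) * [p*0.000000 + (1-p)*1.483661] = 0.786658
  V(2,2) = exp(-r*dt) * [p*1.483661 + (1-p)*4.066017] = 2.838100
  V(1,0) = exp(-r*dt) * [p*0.000000 + (1-p)*0.786658] = 0.417097
  V(1,1) = exp(-r*dt) * [p*0.786658 + (1-p)*2.838100] = 1.866534
  V(0,0) = exp(-r*dt) * [p*0.417097 + (1-p)*1.866534] = 1.181459


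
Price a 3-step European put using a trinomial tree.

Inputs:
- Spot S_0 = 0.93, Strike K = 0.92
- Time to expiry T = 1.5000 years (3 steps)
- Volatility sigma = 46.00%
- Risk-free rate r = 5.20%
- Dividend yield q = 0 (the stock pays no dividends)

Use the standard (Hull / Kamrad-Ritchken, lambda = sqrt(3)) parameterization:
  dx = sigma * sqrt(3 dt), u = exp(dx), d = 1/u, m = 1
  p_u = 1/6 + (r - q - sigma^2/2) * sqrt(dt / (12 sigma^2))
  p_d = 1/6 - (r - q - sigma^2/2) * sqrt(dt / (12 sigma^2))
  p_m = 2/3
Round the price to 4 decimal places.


dt = T/N = 0.500000; dx = sigma*sqrt(3*dt) = 0.563383
u = exp(dx) = 1.756604; d = 1/u = 0.569280
p_u = 0.142793, p_m = 0.666667, p_d = 0.190540
Discount per step: exp(-r*dt) = 0.974335
Stock lattice S(k, j) with j the centered position index:
  k=0: S(0,+0) = 0.9300
  k=1: S(1,-1) = 0.5294; S(1,+0) = 0.9300; S(1,+1) = 1.6336
  k=2: S(2,-2) = 0.3014; S(2,-1) = 0.5294; S(2,+0) = 0.9300; S(2,+1) = 1.6336; S(2,+2) = 2.8697
  k=3: S(3,-3) = 0.1716; S(3,-2) = 0.3014; S(3,-1) = 0.5294; S(3,+0) = 0.9300; S(3,+1) = 1.6336; S(3,+2) = 2.8697; S(3,+3) = 5.0409
Terminal payoffs V(N, j) = max(K - S_T, 0):
  V(3,-3) = 0.748422; V(3,-2) = 0.618606; V(3,-1) = 0.390569; V(3,+0) = 0.000000; V(3,+1) = 0.000000; V(3,+2) = 0.000000; V(3,+3) = 0.000000
Backward induction: V(k, j) = exp(-r*dt) * [p_u * V(k+1, j+1) + p_m * V(k+1, j) + p_d * V(k+1, j-1)]
  V(2,-2) = exp(-r*dt) * [p_u*0.390569 + p_m*0.618606 + p_d*0.748422] = 0.595103
  V(2,-1) = exp(-r*dt) * [p_u*0.000000 + p_m*0.390569 + p_d*0.618606] = 0.368541
  V(2,+0) = exp(-r*dt) * [p_u*0.000000 + p_m*0.000000 + p_d*0.390569] = 0.072509
  V(2,+1) = exp(-r*dt) * [p_u*0.000000 + p_m*0.000000 + p_d*0.000000] = 0.000000
  V(2,+2) = exp(-r*dt) * [p_u*0.000000 + p_m*0.000000 + p_d*0.000000] = 0.000000
  V(1,-1) = exp(-r*dt) * [p_u*0.072509 + p_m*0.368541 + p_d*0.595103] = 0.359958
  V(1,+0) = exp(-r*dt) * [p_u*0.000000 + p_m*0.072509 + p_d*0.368541] = 0.115519
  V(1,+1) = exp(-r*dt) * [p_u*0.000000 + p_m*0.000000 + p_d*0.072509] = 0.013461
  V(0,+0) = exp(-r*dt) * [p_u*0.013461 + p_m*0.115519 + p_d*0.359958] = 0.143735

Answer: Price = V(0,0) = 0.1437


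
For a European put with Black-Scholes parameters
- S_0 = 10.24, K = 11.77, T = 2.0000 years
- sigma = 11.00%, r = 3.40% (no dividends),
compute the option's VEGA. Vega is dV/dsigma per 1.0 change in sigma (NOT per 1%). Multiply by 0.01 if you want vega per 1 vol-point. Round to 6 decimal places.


d1 = -0.3802453966; d2 = -0.5358088885
phi(d1) = 0.3711192594; exp(-qT) = 1.0000000000; exp(-rT) = 0.9342604736
Vega = S * exp(-qT) * phi(d1) * sqrt(T) = 10.2400 * 1.0000000000 * 0.3711192594 * 1.4142135624 = 5.374381

Answer: Vega = 5.374381


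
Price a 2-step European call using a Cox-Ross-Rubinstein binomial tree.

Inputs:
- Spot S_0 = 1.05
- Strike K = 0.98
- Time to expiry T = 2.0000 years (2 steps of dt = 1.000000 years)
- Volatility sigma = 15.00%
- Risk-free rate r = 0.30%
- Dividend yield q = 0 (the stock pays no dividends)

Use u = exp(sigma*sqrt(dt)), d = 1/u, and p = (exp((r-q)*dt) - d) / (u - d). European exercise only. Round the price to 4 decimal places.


Answer: Price = V(0,0) = 0.1318

Derivation:
dt = T/N = 1.000000
u = exp(sigma*sqrt(dt)) = 1.161834; d = 1/u = 0.860708
p = (exp((r-q)*dt) - d) / (u - d) = 0.472548
Discount per step: exp(-r*dt) = 0.997004
Stock lattice S(k, i) with i counting down-moves:
  k=0: S(0,0) = 1.0500
  k=1: S(1,0) = 1.2199; S(1,1) = 0.9037
  k=2: S(2,0) = 1.4174; S(2,1) = 1.0500; S(2,2) = 0.7779
Terminal payoffs V(N, i) = max(S_T - K, 0):
  V(2,0) = 0.437352; V(2,1) = 0.070000; V(2,2) = 0.000000
Backward induction: V(k, i) = exp(-r*dt) * [p * V(k+1, i) + (1-p) * V(k+1, i+1)].
  V(1,0) = exp(-r*dt) * [p*0.437352 + (1-p)*0.070000] = 0.242862
  V(1,1) = exp(-r*dt) * [p*0.070000 + (1-p)*0.000000] = 0.032979
  V(0,0) = exp(-r*dt) * [p*0.242862 + (1-p)*0.032979] = 0.131763


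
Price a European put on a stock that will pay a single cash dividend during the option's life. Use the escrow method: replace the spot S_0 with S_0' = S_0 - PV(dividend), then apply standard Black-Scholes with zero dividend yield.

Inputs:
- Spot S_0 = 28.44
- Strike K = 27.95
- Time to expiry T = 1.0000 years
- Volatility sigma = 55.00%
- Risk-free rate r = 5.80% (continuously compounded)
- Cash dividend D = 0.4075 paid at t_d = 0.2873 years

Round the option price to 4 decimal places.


PV(D) = D * exp(-r * t_d) = 0.4075 * 0.98347467 = 0.40076593
S_0' = S_0 - PV(D) = 28.4400 - 0.40076593 = 28.03923407
d1 = (ln(S_0'/K) + (r + sigma^2/2)*T) / (sigma*sqrt(T)) = 0.38625008
d2 = d1 - sigma*sqrt(T) = -0.16374992
exp(-rT) = 0.94364995
N(-d1) = 0.34965573; N(-d2) = 0.56503599
P = K * exp(-rT) * N(-d2) - S_0' * N(-d1) = 27.9500 * 0.94364995 * 0.56503599 - 28.03923407 * 0.34965573 = 5.0988

Answer: Price = 5.0988


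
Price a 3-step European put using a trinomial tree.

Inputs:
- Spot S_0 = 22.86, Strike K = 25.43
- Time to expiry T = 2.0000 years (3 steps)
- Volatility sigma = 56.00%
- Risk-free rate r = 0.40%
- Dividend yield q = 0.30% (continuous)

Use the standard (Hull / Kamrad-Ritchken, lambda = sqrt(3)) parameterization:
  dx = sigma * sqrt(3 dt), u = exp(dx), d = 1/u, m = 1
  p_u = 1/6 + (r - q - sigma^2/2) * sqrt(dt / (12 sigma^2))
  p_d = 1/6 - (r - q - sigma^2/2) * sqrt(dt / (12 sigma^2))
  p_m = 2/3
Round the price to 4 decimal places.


Answer: Price = V(0,0) = 8.3795

Derivation:
dt = T/N = 0.666667; dx = sigma*sqrt(3*dt) = 0.791960
u = exp(dx) = 2.207718; d = 1/u = 0.452956
p_u = 0.101091, p_m = 0.666667, p_d = 0.232242
Discount per step: exp(-r*dt) = 0.997337
Stock lattice S(k, j) with j the centered position index:
  k=0: S(0,+0) = 22.8600
  k=1: S(1,-1) = 10.3546; S(1,+0) = 22.8600; S(1,+1) = 50.4684
  k=2: S(2,-2) = 4.6902; S(2,-1) = 10.3546; S(2,+0) = 22.8600; S(2,+1) = 50.4684; S(2,+2) = 111.4201
  k=3: S(3,-3) = 2.1244; S(3,-2) = 4.6902; S(3,-1) = 10.3546; S(3,+0) = 22.8600; S(3,+1) = 50.4684; S(3,+2) = 111.4201; S(3,+3) = 245.9842
Terminal payoffs V(N, j) = max(K - S_T, 0):
  V(3,-3) = 23.305557; V(3,-2) = 20.739827; V(3,-1) = 15.075419; V(3,+0) = 2.570000; V(3,+1) = 0.000000; V(3,+2) = 0.000000; V(3,+3) = 0.000000
Backward induction: V(k, j) = exp(-r*dt) * [p_u * V(k+1, j+1) + p_m * V(k+1, j) + p_d * V(k+1, j-1)]
  V(2,-2) = exp(-r*dt) * [p_u*15.075419 + p_m*20.739827 + p_d*23.305557] = 20.707783
  V(2,-1) = exp(-r*dt) * [p_u*2.570000 + p_m*15.075419 + p_d*20.739827] = 15.086466
  V(2,+0) = exp(-r*dt) * [p_u*0.000000 + p_m*2.570000 + p_d*15.075419] = 5.200598
  V(2,+1) = exp(-r*dt) * [p_u*0.000000 + p_m*0.000000 + p_d*2.570000] = 0.595273
  V(2,+2) = exp(-r*dt) * [p_u*0.000000 + p_m*0.000000 + p_d*0.000000] = 0.000000
  V(1,-1) = exp(-r*dt) * [p_u*5.200598 + p_m*15.086466 + p_d*20.707783] = 15.351610
  V(1,+0) = exp(-r*dt) * [p_u*0.595273 + p_m*5.200598 + p_d*15.086466] = 7.012235
  V(1,+1) = exp(-r*dt) * [p_u*0.000000 + p_m*0.595273 + p_d*5.200598] = 1.600375
  V(0,+0) = exp(-r*dt) * [p_u*1.600375 + p_m*7.012235 + p_d*15.351610] = 8.379526


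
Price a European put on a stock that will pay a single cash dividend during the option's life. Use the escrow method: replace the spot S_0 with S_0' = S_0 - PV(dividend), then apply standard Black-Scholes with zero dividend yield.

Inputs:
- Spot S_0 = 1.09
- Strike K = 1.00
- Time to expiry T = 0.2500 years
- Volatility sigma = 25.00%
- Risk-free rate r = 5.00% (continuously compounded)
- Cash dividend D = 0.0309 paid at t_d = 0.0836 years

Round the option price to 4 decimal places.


Answer: Price = 0.0230

Derivation:
PV(D) = D * exp(-r * t_d) = 0.0309 * 0.99582872 = 0.03077111
S_0' = S_0 - PV(D) = 1.0900 - 0.03077111 = 1.05922889
d1 = (ln(S_0'/K) + (r + sigma^2/2)*T) / (sigma*sqrt(T)) = 0.62282947
d2 = d1 - sigma*sqrt(T) = 0.49782947
exp(-rT) = 0.98757780
N(-d1) = 0.26669830; N(-d2) = 0.30930212
P = K * exp(-rT) * N(-d2) - S_0' * N(-d1) = 1.0000 * 0.98757780 * 0.30930212 - 1.05922889 * 0.26669830 = 0.0230


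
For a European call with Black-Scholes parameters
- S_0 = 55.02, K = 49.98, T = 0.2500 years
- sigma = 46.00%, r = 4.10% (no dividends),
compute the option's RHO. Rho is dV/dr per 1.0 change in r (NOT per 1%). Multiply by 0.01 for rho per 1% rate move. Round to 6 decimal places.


d1 = 0.5772775221; d2 = 0.3472775221
phi(d1) = 0.3377115325; exp(-qT) = 1.0000000000; exp(-rT) = 0.9898023522
N(d2) = 0.6358085820
Rho = K*T*exp(-rT)*N(d2) = 49.9800 * 0.2500 * 0.9898023522 * 0.6358085820 = 7.863414

Answer: Rho = 7.863414


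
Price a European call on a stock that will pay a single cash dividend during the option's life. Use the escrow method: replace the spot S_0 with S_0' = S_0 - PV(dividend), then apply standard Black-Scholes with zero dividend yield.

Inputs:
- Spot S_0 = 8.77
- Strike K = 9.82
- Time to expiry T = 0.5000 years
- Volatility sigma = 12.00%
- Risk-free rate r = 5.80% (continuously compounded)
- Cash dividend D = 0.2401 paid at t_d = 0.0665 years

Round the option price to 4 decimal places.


Answer: Price = 0.0336

Derivation:
PV(D) = D * exp(-r * t_d) = 0.2401 * 0.99615043 = 0.23917572
S_0' = S_0 - PV(D) = 8.7700 - 0.23917572 = 8.53082428
d1 = (ln(S_0'/K) + (r + sigma^2/2)*T) / (sigma*sqrt(T)) = -1.27438475
d2 = d1 - sigma*sqrt(T) = -1.35923757
exp(-rT) = 0.97141646
N(d1) = 0.10126355; N(d2) = 0.08703566
C = S_0' * N(d1) - K * exp(-rT) * N(d2) = 8.53082428 * 0.10126355 - 9.8200 * 0.97141646 * 0.08703566 = 0.0336


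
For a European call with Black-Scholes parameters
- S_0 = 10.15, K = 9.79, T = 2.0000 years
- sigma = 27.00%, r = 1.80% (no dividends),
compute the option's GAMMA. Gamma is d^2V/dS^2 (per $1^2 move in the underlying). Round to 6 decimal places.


Answer: Gamma = 0.095774

Derivation:
d1 = 0.3797746096; d2 = -0.0020630523
phi(d1) = 0.3711856600; exp(-qT) = 1.0000000000; exp(-rT) = 0.9646402935
Gamma = exp(-qT) * phi(d1) / (S * sigma * sqrt(T)) = 1.0000000000 * 0.3711856600 / (10.1500 * 0.2700 * 1.4142135624) = 0.095774


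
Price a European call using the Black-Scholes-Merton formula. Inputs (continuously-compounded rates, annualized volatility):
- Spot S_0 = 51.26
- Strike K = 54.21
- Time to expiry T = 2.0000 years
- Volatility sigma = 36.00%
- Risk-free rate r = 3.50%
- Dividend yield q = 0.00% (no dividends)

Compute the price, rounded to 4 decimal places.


Answer: Price = 10.5894

Derivation:
d1 = (ln(S/K) + (r - q + 0.5*sigma^2) * T) / (sigma * sqrt(T)) = 0.28214607
d2 = d1 - sigma * sqrt(T) = -0.22697081
exp(-rT) = 0.93239382; exp(-qT) = 1.00000000
C = S_0 * exp(-qT) * N(d1) - K * exp(-rT) * N(d2)
N(d1) = 0.61108425; N(d2) = 0.41022322
C = 51.2600 * 1.00000000 * 0.61108425 - 54.2100 * 0.93239382 * 0.41022322 = 10.5894
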